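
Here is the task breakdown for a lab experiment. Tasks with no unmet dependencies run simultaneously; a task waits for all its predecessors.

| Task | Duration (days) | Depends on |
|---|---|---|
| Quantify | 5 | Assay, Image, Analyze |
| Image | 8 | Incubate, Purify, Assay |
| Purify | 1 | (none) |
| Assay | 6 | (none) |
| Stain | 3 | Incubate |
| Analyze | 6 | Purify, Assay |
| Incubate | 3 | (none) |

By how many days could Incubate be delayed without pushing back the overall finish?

3

Assay→Image→Quantify = 6+8+5 = 19 sets the makespan at 19 days.
Incubate finishes as early as 3 and must finish by 6.
Float = 19 − 16 = 3.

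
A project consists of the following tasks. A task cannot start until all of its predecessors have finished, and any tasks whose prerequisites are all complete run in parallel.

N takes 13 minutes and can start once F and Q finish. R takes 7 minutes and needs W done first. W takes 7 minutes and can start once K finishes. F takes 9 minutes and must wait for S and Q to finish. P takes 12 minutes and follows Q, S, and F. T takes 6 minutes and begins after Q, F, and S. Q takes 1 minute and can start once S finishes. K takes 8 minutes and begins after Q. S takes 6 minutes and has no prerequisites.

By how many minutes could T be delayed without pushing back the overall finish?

7

The longest chain is S→Q→F→N = 6+1+9+13 = 29; overall finish 29 minutes.
T finishes as early as 22 and must finish by 29.
Slack of T = 23 − 16 = 7 minutes.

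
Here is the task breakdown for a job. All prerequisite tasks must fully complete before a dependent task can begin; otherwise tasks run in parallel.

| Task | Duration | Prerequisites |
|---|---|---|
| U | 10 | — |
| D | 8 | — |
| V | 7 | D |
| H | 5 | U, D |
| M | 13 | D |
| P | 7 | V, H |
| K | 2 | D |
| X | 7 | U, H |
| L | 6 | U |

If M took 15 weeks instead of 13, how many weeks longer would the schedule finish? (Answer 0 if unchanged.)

1

Critical path before the change: U→H→P = 10+5+7 = 22 giving 22 weeks.
The longest path through M is only 21 weeks, so M has float 1.
Now D→M = 8+15 = 23 is longest, so the finish becomes 23 weeks.
Change in finish: 23 − 22 = +1 weeks.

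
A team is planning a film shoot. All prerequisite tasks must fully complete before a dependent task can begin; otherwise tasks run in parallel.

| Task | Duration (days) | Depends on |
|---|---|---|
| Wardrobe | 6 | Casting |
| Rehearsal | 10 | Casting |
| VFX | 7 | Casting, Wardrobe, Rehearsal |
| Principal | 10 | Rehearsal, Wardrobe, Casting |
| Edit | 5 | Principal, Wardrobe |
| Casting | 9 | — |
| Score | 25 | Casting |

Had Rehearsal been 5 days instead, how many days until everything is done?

34

Actual critical path: Casting→Rehearsal→Principal→Edit = 9+10+10+5 = 34 ⇒ 34 days.
Rehearsal is on the critical path; changing it to 5 makes that path 29 days.
Now Casting→Score = 9+25 = 34 is longest, so the finish becomes 34 days.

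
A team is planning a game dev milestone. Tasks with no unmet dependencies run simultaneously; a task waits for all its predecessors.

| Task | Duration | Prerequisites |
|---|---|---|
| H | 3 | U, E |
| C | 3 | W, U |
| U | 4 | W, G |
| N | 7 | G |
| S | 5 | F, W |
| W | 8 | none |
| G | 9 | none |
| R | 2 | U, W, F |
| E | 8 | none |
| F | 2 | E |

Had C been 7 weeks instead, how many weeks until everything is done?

20

The binding path is G→U→C = 9+4+3 = 16; finish at 16 weeks.
C is on the critical path; changing it to 7 makes that path 20 weeks.
No other chain overtakes it, so the finish is 20 weeks.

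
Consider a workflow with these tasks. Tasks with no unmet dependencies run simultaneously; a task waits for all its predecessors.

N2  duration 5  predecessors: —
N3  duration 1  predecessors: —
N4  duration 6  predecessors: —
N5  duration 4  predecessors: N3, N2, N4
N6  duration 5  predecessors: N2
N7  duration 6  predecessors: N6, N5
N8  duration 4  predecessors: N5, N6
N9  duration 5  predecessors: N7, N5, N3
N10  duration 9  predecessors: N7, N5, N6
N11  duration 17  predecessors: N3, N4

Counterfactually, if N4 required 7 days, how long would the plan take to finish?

The binding path is N4→N5→N7→N10 = 6+4+6+9 = 25; finish at 25 days.
N4 lies on that path, so at 7 days the path becomes 26 days.
The critical path is still N4→N5→N7→N10; finish is now 26 days.

26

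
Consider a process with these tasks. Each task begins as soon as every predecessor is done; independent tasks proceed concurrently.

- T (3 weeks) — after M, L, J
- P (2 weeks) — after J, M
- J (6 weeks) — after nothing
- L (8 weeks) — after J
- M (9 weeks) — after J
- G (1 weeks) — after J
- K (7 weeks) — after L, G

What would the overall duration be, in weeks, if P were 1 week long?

21

Baseline: J→L→K = 6+8+7 = 21 → 21 weeks.
The longest path through P is only 17 weeks, so P has float 4.
That remains the longest chain; total 21 weeks.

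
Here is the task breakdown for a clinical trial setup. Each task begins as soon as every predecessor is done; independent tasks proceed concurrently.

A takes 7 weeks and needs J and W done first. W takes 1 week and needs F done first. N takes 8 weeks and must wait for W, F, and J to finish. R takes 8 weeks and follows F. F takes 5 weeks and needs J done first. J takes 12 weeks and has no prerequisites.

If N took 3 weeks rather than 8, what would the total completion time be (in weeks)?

The binding path is J→F→W→N = 12+5+1+8 = 26; finish at 26 weeks.
N is on the critical path; changing it to 3 makes that path 21 weeks.
Now J→F→W→A = 12+5+1+7 = 25 is longest, so the finish becomes 25 weeks.

25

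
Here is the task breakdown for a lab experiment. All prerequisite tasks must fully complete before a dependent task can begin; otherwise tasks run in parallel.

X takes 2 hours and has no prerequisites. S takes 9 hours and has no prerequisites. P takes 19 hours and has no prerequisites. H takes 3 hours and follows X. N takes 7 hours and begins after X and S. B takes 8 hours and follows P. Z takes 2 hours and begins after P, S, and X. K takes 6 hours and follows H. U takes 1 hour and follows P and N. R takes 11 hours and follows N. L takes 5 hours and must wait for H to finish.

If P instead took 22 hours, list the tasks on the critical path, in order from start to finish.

Actual critical path: P→B = 19+8 = 27 ⇒ 27 hours.
P is on the critical path; changing it to 22 makes that path 30 hours.
No other chain overtakes it, so the finish is 30 hours.

P, B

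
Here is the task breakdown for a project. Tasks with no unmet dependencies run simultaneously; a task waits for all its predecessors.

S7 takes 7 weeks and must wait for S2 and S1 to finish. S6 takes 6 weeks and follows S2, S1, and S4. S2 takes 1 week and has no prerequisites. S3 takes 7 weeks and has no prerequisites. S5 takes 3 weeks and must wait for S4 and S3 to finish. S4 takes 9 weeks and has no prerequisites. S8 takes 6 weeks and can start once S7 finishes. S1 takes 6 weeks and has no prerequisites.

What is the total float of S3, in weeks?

Critical path: S1→S7→S8 = 6+7+6 = 19, so the finish is 19 weeks.
Longest path through S3: 10 weeks (earliest finish 7, latest finish 16).
So S3 can slip 16 − 7 = 9 weeks.

9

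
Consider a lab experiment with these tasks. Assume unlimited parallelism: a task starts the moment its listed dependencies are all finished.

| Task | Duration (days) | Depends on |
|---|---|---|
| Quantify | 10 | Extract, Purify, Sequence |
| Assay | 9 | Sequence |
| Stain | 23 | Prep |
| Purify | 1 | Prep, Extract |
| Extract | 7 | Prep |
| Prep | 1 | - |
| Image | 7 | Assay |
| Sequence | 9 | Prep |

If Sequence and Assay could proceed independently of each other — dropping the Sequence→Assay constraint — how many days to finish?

Before: longest chain Prep→Sequence→Assay→Image = 1+9+9+7 = 26, finish 26.
Without Sequence→Assay, Assay's earliest start moves from 10 to 0.
After: Prep→Stain = 1+23 = 24 → 24 days.

24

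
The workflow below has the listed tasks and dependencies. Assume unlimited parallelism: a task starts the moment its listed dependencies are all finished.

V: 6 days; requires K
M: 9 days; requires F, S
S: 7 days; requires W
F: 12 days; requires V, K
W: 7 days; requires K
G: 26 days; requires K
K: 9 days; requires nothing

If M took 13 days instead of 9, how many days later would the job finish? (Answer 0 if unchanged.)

4

Actual critical path: K→V→F→M = 9+6+12+9 = 36 ⇒ 36 days.
M lies on that path, so at 13 days the path becomes 40 days.
No other chain overtakes it, so the finish is 40 days.
Change in finish: 40 − 36 = +4 days.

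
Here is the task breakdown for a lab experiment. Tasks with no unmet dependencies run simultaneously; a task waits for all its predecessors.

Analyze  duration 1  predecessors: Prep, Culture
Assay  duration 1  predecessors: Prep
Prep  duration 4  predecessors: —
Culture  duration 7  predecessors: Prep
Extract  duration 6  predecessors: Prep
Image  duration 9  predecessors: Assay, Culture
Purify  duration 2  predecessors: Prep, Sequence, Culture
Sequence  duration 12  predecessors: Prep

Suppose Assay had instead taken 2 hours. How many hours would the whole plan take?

20

The binding path is Prep→Culture→Image = 4+7+9 = 20; finish at 20 hours.
The longest path through Assay is only 14 hours, so Assay has float 6.
No other chain overtakes it, so the finish is 20 hours.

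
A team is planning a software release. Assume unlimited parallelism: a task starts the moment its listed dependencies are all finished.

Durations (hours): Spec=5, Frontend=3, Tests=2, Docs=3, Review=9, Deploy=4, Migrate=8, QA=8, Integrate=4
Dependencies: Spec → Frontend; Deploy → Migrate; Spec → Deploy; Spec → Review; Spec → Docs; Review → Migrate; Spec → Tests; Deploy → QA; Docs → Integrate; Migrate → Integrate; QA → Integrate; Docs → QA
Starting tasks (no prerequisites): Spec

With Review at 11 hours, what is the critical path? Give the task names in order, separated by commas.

As given, the longest chain is Spec→Review→Migrate→Integrate = 5+9+8+4 = 26, so the finish is 26 hours.
Review lies on that path, so at 11 hours the path becomes 28 hours.
That remains the longest chain; total 28 hours.

Spec, Review, Migrate, Integrate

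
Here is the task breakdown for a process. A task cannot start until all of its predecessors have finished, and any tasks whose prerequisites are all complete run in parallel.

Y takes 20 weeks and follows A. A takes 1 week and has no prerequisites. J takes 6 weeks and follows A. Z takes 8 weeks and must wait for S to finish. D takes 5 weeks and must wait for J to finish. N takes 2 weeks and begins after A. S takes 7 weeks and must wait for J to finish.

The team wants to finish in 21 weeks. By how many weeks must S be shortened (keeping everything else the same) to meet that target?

Current finish: 22 weeks; target: 21.
S is on every critical path, so each week cut from S cuts the finish by one (this holds down to a finish of 21).
Need 22 − 21 = 1 week off S → S becomes 6 weeks, finish becomes 21.

1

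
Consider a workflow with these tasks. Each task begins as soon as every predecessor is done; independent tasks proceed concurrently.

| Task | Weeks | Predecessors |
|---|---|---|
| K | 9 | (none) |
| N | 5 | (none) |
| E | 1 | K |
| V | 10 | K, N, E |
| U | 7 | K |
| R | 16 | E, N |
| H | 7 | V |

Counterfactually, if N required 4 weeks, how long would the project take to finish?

27

Critical path before the change: K→E→V→H = 9+1+10+7 = 27 giving 27 weeks.
The longest path through N is only 22 weeks, so N has float 5.
No other chain overtakes it, so the finish is 27 weeks.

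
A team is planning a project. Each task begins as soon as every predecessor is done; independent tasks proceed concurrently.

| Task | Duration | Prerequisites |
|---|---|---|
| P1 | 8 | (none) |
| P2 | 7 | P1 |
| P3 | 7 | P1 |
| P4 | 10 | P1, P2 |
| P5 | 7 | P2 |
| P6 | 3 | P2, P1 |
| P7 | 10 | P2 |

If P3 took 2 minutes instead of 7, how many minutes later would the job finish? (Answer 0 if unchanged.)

0

The binding path is P1→P2→P4 = 8+7+10 = 25; finish at 25 minutes.
P3 is off the critical path — its longest chain is 15 minutes, giving 10 of slack.
That remains the longest chain; total 25 minutes.
Change in finish: 25 − 25 = +0 minutes.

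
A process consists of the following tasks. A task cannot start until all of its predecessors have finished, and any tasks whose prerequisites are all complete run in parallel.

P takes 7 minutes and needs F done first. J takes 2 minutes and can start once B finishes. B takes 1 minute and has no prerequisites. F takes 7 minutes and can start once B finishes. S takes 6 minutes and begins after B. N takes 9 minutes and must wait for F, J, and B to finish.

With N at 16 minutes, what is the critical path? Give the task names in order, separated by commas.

Baseline: B→F→N = 1+7+9 = 17 → 17 minutes.
Since N is critical, the +7 change carries straight to that chain (now 24 minutes).
That remains the longest chain; total 24 minutes.

B, F, N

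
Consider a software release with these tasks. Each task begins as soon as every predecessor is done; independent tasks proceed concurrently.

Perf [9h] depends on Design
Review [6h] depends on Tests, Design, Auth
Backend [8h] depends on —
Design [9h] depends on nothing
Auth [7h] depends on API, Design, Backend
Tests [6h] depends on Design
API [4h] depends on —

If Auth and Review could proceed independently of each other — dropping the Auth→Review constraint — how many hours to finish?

With the dependency in place, Design→Auth→Review = 9+7+6 = 22 sets the finish at 22 hours.
Without Auth→Review, Review's earliest start moves from 16 to 15.
After: Design→Tests→Review = 9+6+6 = 21 → 21 hours.

21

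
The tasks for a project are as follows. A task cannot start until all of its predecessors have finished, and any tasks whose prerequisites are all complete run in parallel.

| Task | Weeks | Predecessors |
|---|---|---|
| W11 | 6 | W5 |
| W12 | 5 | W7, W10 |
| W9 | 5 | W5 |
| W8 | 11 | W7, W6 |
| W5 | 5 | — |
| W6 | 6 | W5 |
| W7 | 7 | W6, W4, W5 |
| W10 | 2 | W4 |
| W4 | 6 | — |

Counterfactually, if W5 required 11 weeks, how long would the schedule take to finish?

35

As given, the longest chain is W5→W6→W7→W8 = 5+6+7+11 = 29, so the finish is 29 weeks.
W5 is on the critical path; changing it to 11 makes that path 35 weeks.
That remains the longest chain; total 35 weeks.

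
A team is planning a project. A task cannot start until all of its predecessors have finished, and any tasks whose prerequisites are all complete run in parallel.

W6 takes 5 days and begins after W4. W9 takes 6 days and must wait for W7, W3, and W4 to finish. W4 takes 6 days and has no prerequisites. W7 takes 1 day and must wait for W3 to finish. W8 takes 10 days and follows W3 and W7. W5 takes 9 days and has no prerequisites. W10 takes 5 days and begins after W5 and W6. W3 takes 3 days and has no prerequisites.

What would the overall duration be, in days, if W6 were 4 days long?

15

Actual critical path: W4→W6→W10 = 6+5+5 = 16 ⇒ 16 days.
W6 is on the critical path; changing it to 4 makes that path 15 days.
That remains the longest chain; total 15 days.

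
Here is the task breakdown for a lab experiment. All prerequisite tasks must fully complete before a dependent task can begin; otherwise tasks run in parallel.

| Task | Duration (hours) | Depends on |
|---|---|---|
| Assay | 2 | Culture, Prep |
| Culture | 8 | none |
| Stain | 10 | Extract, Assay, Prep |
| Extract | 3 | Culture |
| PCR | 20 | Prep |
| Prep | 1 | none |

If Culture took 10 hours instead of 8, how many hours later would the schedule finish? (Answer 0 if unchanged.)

2

As given, the longest chain is Culture→Extract→Stain = 8+3+10 = 21, so the finish is 21 hours.
Since Culture is critical, the +2 change carries straight to that chain (now 23 hours).
That remains the longest chain; total 23 hours.
Change in finish: 23 − 21 = +2 hours.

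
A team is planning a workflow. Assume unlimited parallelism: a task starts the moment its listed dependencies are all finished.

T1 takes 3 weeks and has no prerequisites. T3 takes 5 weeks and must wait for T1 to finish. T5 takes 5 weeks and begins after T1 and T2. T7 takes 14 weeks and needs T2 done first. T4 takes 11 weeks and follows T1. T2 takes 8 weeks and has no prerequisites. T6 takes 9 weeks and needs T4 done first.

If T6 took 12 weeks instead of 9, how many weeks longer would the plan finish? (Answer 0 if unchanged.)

Baseline: T1→T4→T6 = 3+11+9 = 23 → 23 weeks.
T6 is on the critical path; changing it to 12 makes that path 26 weeks.
The critical path is still T1→T4→T6; finish is now 26 weeks.
Change in finish: 26 − 23 = +3 weeks.

3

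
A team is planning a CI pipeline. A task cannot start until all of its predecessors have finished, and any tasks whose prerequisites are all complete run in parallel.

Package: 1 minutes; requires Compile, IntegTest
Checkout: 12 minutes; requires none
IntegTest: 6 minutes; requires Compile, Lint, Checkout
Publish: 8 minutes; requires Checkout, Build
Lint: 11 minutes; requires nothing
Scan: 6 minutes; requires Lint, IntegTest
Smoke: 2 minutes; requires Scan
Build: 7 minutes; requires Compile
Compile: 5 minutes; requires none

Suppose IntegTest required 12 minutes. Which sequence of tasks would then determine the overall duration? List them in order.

Critical path before the change: Checkout→IntegTest→Scan→Smoke = 12+6+6+2 = 26 giving 26 minutes.
Since IntegTest is critical, the +6 change carries straight to that chain (now 32 minutes).
That remains the longest chain; total 32 minutes.

Checkout, IntegTest, Scan, Smoke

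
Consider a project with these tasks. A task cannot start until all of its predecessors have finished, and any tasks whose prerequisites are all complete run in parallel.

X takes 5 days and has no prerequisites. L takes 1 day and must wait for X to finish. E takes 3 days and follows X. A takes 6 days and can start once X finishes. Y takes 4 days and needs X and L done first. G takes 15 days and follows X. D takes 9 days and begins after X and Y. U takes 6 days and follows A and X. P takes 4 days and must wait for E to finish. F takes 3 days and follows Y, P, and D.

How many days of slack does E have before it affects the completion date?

7

Critical path: X→L→Y→D→F = 5+1+4+9+3 = 22, so the finish is 22 days.
E finishes as early as 8 and must finish by 15.
So E can slip 15 − 8 = 7 days.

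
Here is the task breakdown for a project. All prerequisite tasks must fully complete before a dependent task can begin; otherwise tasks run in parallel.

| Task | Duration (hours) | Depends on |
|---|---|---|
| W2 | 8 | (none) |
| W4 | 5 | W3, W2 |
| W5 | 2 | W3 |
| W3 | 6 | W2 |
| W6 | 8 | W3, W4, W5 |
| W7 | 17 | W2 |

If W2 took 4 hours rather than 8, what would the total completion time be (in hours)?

Critical path before the change: W2→W3→W4→W6 = 8+6+5+8 = 27 giving 27 hours.
Since W2 is critical, the -4 change carries straight to that chain (now 23 hours).
No other chain overtakes it, so the finish is 23 hours.

23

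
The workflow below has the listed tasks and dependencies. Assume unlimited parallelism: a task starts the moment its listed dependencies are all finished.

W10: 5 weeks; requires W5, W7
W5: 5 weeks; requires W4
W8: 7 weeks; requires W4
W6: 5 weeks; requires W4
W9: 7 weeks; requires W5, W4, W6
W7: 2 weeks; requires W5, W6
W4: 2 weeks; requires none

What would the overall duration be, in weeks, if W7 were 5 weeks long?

Actual critical path: W4→W5→W7→W10 = 2+5+2+5 = 14 ⇒ 14 weeks.
W7 lies on that path, so at 5 weeks the path becomes 17 weeks.
No other chain overtakes it, so the finish is 17 weeks.

17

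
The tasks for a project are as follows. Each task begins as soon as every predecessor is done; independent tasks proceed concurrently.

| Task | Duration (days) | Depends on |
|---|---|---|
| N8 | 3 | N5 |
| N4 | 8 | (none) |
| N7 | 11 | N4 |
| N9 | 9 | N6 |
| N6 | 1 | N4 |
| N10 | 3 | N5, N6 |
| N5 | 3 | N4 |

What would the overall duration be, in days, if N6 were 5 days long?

Actual critical path: N4→N7 = 8+11 = 19 ⇒ 19 days.
N6 is off the critical path — its longest chain is 18 days, giving 1 of slack.
New critical path: N4→N6→N9 = 8+5+9 = 22 ⇒ 22 days.

22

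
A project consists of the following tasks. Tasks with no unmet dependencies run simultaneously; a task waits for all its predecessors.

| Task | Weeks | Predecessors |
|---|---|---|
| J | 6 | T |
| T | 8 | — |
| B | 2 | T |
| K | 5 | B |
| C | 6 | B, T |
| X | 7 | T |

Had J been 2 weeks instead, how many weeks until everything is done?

16

As given, the longest chain is T→B→C = 8+2+6 = 16, so the finish is 16 weeks.
J has 2 weeks of float (longest path through it is 14).
The critical path is still T→B→C; finish is now 16 weeks.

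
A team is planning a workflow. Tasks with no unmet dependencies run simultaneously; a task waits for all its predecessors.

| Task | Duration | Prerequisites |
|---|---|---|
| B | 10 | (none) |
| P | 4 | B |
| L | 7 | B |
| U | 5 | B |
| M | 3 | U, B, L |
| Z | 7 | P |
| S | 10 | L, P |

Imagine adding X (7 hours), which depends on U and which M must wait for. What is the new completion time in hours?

27

Originally the job takes 27 hours.
With X inserted, M now waits for max(U, B, L, X).
New critical path: B→L→S = 10+7+10 = 27 ⇒ 27 hours.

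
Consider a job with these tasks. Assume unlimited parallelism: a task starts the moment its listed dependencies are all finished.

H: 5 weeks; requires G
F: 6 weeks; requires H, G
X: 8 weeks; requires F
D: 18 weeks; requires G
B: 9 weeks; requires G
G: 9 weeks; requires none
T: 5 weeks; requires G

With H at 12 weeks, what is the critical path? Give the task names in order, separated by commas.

G, H, F, X

Baseline: G→H→F→X = 9+5+6+8 = 28 → 28 weeks.
H is on the critical path; changing it to 12 makes that path 35 weeks.
No other chain overtakes it, so the finish is 35 weeks.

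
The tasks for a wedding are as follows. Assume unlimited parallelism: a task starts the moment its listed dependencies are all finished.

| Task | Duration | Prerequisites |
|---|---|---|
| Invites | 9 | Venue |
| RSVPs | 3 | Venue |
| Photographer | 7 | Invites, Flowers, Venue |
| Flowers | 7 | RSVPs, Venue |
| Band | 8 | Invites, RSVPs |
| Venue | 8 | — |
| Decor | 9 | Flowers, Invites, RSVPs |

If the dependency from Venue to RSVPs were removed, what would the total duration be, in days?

26

Original critical path: Venue→RSVPs→Flowers→Decor = 8+3+7+9 = 27 ⇒ 27 days.
Without Venue→RSVPs, RSVPs's earliest start moves from 8 to 0.
New critical path: Venue→Invites→Decor = 8+9+9 = 26 ⇒ 26 days.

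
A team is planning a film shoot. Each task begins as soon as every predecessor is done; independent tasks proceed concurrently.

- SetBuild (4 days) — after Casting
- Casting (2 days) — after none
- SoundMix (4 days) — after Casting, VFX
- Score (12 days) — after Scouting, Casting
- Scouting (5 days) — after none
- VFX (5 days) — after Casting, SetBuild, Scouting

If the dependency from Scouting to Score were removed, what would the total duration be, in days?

15

Original critical path: Scouting→Score = 5+12 = 17 ⇒ 17 days.
Without Scouting→Score, Score's earliest start moves from 5 to 2.
After: Casting→SetBuild→VFX→SoundMix = 2+4+5+4 = 15 → 15 days.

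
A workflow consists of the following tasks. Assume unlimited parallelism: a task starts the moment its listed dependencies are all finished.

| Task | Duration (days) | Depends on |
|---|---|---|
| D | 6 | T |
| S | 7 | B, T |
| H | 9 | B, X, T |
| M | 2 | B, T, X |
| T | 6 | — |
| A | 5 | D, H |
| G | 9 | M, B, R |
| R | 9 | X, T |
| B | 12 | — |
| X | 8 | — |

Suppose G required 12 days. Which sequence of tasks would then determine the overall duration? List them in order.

X, R, G

Actual critical path: X→R→G = 8+9+9 = 26 ⇒ 26 days.
Since G is critical, the +3 change carries straight to that chain (now 29 days).
That remains the longest chain; total 29 days.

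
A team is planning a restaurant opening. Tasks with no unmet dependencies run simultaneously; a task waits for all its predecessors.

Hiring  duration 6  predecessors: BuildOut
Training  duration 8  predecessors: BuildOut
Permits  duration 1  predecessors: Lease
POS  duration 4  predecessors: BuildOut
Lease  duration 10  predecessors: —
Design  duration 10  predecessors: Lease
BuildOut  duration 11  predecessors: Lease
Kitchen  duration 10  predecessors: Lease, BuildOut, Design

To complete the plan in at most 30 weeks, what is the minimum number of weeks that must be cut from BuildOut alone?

Current finish: 31 weeks; target: 30.
BuildOut is on every critical path, so each week cut from BuildOut cuts the finish by one (this holds down to a finish of 30).
Need 31 − 30 = 1 week off BuildOut → BuildOut becomes 10 weeks, finish becomes 30.

1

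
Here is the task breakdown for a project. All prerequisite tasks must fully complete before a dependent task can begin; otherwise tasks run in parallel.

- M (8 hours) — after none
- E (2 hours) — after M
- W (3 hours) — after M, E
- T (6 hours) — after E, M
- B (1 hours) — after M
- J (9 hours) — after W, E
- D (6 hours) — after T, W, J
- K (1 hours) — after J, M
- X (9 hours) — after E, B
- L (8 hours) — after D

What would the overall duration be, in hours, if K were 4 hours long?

36

Critical path before the change: M→E→W→J→D→L = 8+2+3+9+6+8 = 36 giving 36 hours.
K is off the critical path — its longest chain is 23 hours, giving 13 of slack.
The critical path is still M→E→W→J→D→L; finish is now 36 hours.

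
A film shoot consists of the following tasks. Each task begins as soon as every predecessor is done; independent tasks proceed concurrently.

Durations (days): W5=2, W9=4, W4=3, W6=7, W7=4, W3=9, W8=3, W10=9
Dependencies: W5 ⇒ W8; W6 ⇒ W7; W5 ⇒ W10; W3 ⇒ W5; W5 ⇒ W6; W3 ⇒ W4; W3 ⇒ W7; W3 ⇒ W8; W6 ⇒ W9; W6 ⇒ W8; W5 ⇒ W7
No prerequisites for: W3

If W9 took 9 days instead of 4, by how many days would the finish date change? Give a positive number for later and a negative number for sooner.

The binding path is W3→W5→W6→W9 = 9+2+7+4 = 22; finish at 22 days.
W9 is on the critical path; changing it to 9 makes that path 27 days.
That remains the longest chain; total 27 days.
Change in finish: 27 − 22 = +5 days.

5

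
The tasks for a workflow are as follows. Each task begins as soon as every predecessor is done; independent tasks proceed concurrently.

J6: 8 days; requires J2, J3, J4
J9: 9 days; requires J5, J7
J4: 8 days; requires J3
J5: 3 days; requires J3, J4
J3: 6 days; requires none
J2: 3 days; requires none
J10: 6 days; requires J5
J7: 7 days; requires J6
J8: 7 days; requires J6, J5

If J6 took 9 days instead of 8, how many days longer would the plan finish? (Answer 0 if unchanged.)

1

As given, the longest chain is J3→J4→J6→J7→J9 = 6+8+8+7+9 = 38, so the finish is 38 days.
J6 lies on that path, so at 9 days the path becomes 39 days.
That remains the longest chain; total 39 days.
Change in finish: 39 − 38 = +1 days.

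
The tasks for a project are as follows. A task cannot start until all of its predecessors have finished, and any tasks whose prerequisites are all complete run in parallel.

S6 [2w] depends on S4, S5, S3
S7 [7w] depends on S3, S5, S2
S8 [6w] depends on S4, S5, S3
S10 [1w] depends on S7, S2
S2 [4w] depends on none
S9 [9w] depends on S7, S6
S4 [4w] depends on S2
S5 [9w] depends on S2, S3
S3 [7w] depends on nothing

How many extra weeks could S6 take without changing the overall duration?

Critical path: S3→S5→S7→S9 = 7+9+7+9 = 32, so the finish is 32 weeks.
S6 finishes as early as 18 and must finish by 23.
Float = 32 − 27 = 5.

5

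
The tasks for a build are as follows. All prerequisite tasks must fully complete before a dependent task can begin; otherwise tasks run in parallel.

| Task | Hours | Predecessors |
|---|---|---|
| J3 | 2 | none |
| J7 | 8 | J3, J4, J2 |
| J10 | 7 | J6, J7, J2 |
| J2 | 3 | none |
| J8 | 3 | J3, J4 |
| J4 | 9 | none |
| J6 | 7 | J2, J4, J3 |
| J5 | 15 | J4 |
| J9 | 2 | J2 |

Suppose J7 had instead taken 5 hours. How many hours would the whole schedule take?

As given, the longest chain is J4→J7→J10 = 9+8+7 = 24, so the finish is 24 hours.
J7 is on the critical path; changing it to 5 makes that path 21 hours.
New critical path: J4→J5 = 9+15 = 24 ⇒ 24 hours.

24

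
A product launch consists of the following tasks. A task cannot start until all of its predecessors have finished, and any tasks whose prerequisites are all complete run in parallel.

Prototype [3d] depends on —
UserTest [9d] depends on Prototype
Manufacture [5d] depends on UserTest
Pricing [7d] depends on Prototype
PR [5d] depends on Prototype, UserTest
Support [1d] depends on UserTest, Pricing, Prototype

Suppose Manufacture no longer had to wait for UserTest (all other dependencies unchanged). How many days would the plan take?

17

Original critical path: Prototype→UserTest→Manufacture = 3+9+5 = 17 ⇒ 17 days.
Without UserTest→Manufacture, Manufacture's earliest start moves from 12 to 0.
New critical path: Prototype→UserTest→PR = 3+9+5 = 17 ⇒ 17 days.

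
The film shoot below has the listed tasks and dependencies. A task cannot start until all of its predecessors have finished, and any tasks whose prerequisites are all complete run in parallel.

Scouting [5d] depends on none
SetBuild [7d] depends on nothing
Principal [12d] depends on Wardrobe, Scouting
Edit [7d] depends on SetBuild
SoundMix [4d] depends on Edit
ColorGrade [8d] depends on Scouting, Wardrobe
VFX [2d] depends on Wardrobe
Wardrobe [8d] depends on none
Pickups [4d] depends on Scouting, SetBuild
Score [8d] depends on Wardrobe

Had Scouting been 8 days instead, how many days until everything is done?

The binding path is Wardrobe→Principal = 8+12 = 20; finish at 20 days.
The longest path through Scouting is only 17 days, so Scouting has float 3.
The binding chain switches to Scouting→Principal = 8+12 = 20; finish 20 days.

20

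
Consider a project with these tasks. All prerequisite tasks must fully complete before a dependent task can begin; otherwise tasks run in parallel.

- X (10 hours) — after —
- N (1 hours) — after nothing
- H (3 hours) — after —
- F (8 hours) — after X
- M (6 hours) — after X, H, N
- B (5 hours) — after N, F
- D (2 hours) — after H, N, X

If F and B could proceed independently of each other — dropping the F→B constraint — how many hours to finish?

Before: longest chain X→F→B = 10+8+5 = 23, finish 23.
Without F→B, B's earliest start moves from 18 to 1.
After: X→F = 10+8 = 18 → 18 hours.

18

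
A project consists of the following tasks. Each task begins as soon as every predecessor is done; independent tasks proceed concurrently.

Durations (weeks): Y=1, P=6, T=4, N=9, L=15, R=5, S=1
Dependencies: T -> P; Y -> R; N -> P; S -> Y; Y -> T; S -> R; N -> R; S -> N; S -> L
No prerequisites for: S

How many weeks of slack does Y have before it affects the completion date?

4

The longest chain is S→L = 1+15 = 16; overall finish 16 weeks.
Longest path through Y: 12 weeks (earliest finish 2, latest finish 6).
Float = 16 − 12 = 4.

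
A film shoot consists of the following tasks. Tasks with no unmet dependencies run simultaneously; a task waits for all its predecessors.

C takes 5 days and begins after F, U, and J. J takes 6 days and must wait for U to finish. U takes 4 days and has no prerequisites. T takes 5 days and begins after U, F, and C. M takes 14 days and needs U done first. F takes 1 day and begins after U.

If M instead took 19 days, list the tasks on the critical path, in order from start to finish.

Critical path before the change: U→J→C→T = 4+6+5+5 = 20 giving 20 days.
The longest path through M is only 18 days, so M has float 2.
New critical path: U→M = 4+19 = 23 ⇒ 23 days.

U, M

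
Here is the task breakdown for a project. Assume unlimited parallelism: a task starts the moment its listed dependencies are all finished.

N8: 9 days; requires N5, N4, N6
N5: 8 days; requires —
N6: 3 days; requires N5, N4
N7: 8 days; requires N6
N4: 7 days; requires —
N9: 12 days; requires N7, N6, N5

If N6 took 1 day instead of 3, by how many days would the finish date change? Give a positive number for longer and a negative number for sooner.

Critical path before the change: N5→N6→N7→N9 = 8+3+8+12 = 31 giving 31 days.
N6 is on the critical path; changing it to 1 makes that path 29 days.
That remains the longest chain; total 29 days.
Change in finish: 29 − 31 = -2 days.

-2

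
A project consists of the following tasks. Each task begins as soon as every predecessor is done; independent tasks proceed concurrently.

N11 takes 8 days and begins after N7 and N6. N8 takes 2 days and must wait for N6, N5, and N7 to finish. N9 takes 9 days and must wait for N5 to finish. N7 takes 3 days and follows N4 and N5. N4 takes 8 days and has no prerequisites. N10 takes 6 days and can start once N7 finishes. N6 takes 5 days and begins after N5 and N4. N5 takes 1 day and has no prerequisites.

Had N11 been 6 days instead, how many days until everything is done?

Critical path before the change: N4→N6→N11 = 8+5+8 = 21 giving 21 days.
N11 lies on that path, so at 6 days the path becomes 19 days.
That remains the longest chain; total 19 days.

19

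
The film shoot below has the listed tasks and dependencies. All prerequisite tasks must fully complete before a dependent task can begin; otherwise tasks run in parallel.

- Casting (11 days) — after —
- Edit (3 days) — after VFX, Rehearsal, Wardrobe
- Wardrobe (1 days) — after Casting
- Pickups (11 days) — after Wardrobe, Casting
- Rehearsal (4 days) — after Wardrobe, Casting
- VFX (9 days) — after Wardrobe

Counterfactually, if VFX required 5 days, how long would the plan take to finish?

23

Actual critical path: Casting→Wardrobe→VFX→Edit = 11+1+9+3 = 24 ⇒ 24 days.
VFX is on the critical path; changing it to 5 makes that path 20 days.
The binding chain switches to Casting→Wardrobe→Pickups = 11+1+11 = 23; finish 23 days.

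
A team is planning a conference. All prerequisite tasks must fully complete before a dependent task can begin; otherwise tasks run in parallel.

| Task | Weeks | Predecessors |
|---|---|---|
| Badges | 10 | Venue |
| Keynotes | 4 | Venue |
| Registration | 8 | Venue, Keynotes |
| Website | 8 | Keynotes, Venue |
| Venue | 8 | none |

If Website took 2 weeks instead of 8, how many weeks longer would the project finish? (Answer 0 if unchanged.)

0

As given, the longest chain is Venue→Keynotes→Website = 8+4+8 = 20, so the finish is 20 weeks.
Website is on the critical path; changing it to 2 makes that path 14 weeks.
Now Venue→Keynotes→Registration = 8+4+8 = 20 is longest, so the finish becomes 20 weeks.
Change in finish: 20 − 20 = +0 weeks.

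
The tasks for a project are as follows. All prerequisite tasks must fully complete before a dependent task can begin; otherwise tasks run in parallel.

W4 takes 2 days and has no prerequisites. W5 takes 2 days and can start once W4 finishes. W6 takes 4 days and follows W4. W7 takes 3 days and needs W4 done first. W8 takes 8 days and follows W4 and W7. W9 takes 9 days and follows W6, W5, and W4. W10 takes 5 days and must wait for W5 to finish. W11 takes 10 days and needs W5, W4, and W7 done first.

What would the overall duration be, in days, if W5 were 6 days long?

18

Baseline: W4→W6→W9 = 2+4+9 = 15 → 15 days.
W5 has 1 day of float (longest path through it is 14).
The binding chain switches to W4→W5→W11 = 2+6+10 = 18; finish 18 days.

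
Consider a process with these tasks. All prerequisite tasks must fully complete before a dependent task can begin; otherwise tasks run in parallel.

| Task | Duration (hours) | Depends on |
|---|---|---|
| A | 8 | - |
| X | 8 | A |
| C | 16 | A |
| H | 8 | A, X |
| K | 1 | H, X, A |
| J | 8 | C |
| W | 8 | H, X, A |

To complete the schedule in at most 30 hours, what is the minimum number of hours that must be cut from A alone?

Current finish: 32 hours; target: 30.
A is on every critical path, so each hour cut from A cuts the finish by one (this holds down to a finish of 25).
Need 32 − 30 = 2 hours off A → A becomes 6 hours, finish becomes 30.

2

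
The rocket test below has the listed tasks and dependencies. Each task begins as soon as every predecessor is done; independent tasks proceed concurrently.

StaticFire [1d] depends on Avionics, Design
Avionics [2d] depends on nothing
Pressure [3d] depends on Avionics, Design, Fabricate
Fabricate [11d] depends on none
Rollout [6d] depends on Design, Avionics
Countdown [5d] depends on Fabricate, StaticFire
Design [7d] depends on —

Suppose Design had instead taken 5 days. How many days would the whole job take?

Actual critical path: Fabricate→Countdown = 11+5 = 16 ⇒ 16 days.
The longest path through Design is only 13 days, so Design has float 3.
That remains the longest chain; total 16 days.

16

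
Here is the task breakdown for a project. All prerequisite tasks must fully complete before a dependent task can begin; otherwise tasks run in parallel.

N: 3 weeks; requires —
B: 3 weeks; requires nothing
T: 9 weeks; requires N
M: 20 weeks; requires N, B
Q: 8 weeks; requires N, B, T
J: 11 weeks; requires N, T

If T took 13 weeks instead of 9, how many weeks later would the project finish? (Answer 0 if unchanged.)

4

Actual critical path: N→T→J = 3+9+11 = 23 ⇒ 23 weeks.
Since T is critical, the +4 change carries straight to that chain (now 27 weeks).
The critical path is still N→T→J; finish is now 27 weeks.
Change in finish: 27 − 23 = +4 weeks.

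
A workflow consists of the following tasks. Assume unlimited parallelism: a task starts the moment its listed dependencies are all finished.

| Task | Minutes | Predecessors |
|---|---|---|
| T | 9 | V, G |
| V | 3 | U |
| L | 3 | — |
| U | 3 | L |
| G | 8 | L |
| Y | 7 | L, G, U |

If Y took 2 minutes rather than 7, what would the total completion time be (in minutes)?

As given, the longest chain is L→G→T = 3+8+9 = 20, so the finish is 20 minutes.
Y has 2 minutes of float (longest path through it is 18).
That remains the longest chain; total 20 minutes.

20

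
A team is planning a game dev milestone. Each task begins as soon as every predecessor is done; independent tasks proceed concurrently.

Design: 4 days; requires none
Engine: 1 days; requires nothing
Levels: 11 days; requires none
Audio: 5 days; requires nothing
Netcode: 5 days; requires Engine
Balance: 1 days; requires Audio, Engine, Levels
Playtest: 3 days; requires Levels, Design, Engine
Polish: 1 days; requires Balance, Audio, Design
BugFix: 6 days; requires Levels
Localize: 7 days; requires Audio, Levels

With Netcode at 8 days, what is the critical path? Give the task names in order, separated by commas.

Actual critical path: Levels→Localize = 11+7 = 18 ⇒ 18 days.
The longest path through Netcode is only 6 days, so Netcode has float 12.
The critical path is still Levels→Localize; finish is now 18 days.

Levels, Localize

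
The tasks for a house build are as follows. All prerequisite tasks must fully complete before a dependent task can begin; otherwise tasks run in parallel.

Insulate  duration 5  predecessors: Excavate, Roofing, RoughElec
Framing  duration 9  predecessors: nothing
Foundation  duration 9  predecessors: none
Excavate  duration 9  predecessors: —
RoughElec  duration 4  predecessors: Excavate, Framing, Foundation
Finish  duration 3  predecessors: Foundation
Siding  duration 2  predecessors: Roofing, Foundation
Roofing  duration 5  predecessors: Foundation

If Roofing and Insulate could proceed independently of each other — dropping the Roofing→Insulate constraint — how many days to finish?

With the dependency in place, Foundation→Roofing→Insulate = 9+5+5 = 19 sets the finish at 19 days.
Without Roofing→Insulate, Insulate's earliest start moves from 14 to 13.
New critical path: Excavate→RoughElec→Insulate = 9+4+5 = 18 ⇒ 18 days.

18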